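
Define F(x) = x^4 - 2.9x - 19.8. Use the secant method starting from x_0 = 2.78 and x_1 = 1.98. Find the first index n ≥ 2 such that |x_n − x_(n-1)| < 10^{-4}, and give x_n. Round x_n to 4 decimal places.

F(2.78) = 31.866167, F(1.98) = -10.172464
x_2 = 1.980000 − (-10.172464)·(-0.800000)/(-42.038630) = 2.173583;  |Δ| = 0.193583
F(2.173583) = -3.782833
x_3 = 2.173583 − (-3.782833)·(0.193583)/(6.389631) = 2.288190;  |Δ| = 0.114606
F(2.288190) = 0.977974
x_4 = 2.288190 − 0.977974·(0.114606)/(4.760807) = 2.264647;  |Δ| = 0.023543
F(2.264647) = -0.064674
x_5 = 2.264647 − (-0.064674)·(-0.023543)/(-1.042648) = 2.266107;  |Δ| = 0.001460
F(2.266107) = -0.001000
x_6 = 2.266107 − (-0.001000)·(0.001460)/(0.063675) = 2.266130;  |Δ| = 0.000023
|x_6 − x_5| = 0.000023 < 10^{-4}

n = 6, x_n = 2.2661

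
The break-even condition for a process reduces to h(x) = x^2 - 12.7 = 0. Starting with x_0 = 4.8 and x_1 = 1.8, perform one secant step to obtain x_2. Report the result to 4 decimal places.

3.2333

h(4.8) = 10.340000, h(1.8) = -9.460000
x_2 = 1.800000 − (-9.460000)·(1.800000 − 4.800000) / (-9.460000 − 10.340000) = 1.800000 − (28.380000)/(-19.800000) = 3.233333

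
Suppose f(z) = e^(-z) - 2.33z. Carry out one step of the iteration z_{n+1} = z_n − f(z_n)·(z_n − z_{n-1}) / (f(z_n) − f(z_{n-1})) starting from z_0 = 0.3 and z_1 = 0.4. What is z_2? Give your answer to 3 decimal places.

0.314

f(0.3) = 0.04182, f(0.4) = -0.26168
z_2 = 0.40000 − (-0.26168)·(0.40000 − 0.30000) / (-0.26168 − 0.04182) = 0.40000 − (-0.02617)/(-0.30350) = 0.31378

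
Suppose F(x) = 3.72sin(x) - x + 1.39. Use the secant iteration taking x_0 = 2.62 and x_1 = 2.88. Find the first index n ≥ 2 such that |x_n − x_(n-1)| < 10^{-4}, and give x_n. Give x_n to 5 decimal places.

F(2.62) = 0.6235333, F(2.88) = -0.5279360
x_2 = 2.8800000 − (-0.5279360)·(0.2600000)/(-1.1514693) = 2.7607929;  |Δ| = 0.1192071
F(2.7607929) = 0.0117938
x_3 = 2.7607929 − 0.0117938·(-0.1192071)/(0.5397299) = 2.7633977;  |Δ| = 0.0026048
F(2.7633977) = 0.0001884
x_4 = 2.7633977 − 0.0001884·(0.0026048)/(-0.0116054) = 2.7634400;  |Δ| = 0.0000423
|x_4 − x_3| = 0.0000423 < 10^{-4}

n = 4, x_n = 2.76344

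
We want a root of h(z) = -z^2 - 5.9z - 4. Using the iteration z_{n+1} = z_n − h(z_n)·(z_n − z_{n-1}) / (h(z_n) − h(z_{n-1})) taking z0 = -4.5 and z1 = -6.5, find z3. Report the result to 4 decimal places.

h(-4.5) = 2.300000, h(-6.5) = -7.900000
z2 = -6.500000 − (-7.900000)·(-6.500000 − (-4.500000)) / (-7.900000 − 2.300000) = -6.500000 − (15.800000)/(-10.200000) = -4.950980
h(-4.950980) = 0.698577
z3 = -4.950980 − 0.698577·(-4.950980 − (-6.500000)) / (0.698577 − (-7.900000)) = -4.950980 − (1.082110)/(8.598577) = -5.076828

-5.0768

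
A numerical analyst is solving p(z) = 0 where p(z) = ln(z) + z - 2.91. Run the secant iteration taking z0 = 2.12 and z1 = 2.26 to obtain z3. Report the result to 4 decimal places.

2.1463

p(2.12) = -0.038584, p(2.26) = 0.165365
z2 = 2.260000 − 0.165365·(2.260000 − 2.120000) / (0.165365 − (-0.038584)) = 2.260000 − (0.023151)/(0.203949) = 2.146486
p(2.146486) = 0.000318
z3 = 2.146486 − 0.000318·(2.146486 − 2.260000) / (0.000318 − 0.165365) = 2.146486 − (-0.000036)/(-0.165047) = 2.146267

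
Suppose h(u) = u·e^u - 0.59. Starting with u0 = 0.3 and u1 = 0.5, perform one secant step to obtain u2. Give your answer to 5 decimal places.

0.38824

h(0.3) = -0.1850424, h(0.5) = 0.2343606
u2 = 0.5000000 − 0.2343606·(0.5000000 − 0.3000000) / (0.2343606 − (-0.1850424)) = 0.5000000 − (0.0468721)/(0.4194030) = 0.3882408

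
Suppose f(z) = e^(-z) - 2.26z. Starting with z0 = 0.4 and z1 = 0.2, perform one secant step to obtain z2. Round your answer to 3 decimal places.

f(0.4) = -0.23368, f(0.2) = 0.36673
z2 = 0.20000 − 0.36673·(0.20000 − 0.40000) / (0.36673 − (-0.23368)) = 0.20000 − (-0.07335)/(0.60041) = 0.32216

0.322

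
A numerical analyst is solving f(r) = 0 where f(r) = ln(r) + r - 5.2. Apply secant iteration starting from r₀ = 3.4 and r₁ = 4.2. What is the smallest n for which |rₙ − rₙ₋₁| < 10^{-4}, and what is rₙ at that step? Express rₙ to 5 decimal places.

n = 4, rₙ = 3.85153

f(3.4) = -0.5762246, f(4.2) = 0.4350845
r₂ = 4.2000000 − 0.4350845·(0.8000000)/(1.0113091) = 3.8558247;  |Δ| = 0.3441753
f(3.8558247) = 0.0054096
r₃ = 3.8558247 − 0.0054096·(-0.3441753)/(-0.4296749) = 3.8514915;  |Δ| = 0.0043332
f(3.8514915) = -0.0000480
r₄ = 3.8514915 − (-0.0000480)·(-0.0043332)/(-0.0054576) = 3.8515296;  |Δ| = 0.0000381
|r₄ − r₃| = 0.0000381 < 10^{-4}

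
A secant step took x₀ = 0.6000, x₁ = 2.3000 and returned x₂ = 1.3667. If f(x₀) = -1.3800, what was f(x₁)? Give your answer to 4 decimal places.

The secant line through (0.6000, -1.3800) and (2.3000, f(x₁)) crosses zero at x₂ = 1.3667.
So (0.6000, -1.3800), (2.3000, f(x₁)), (1.3667, 0) are collinear:
f(x₁) = -1.3800 · (2.3000 − 1.3667) / (0.6000 − 1.3667) = -1.3800 · (0.933300)/(-0.766700) = 1.679867

1.6799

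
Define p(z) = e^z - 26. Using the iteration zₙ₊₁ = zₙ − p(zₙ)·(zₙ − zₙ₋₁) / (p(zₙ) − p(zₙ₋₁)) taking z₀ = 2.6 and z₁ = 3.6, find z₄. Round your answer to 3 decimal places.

3.259

p(2.6) = -12.53626, p(3.6) = 10.59823
z₂ = 3.60000 − 10.59823·(3.60000 − 2.60000) / (10.59823 − (-12.53626)) = 3.60000 − (10.59823)/(23.13450) = 3.14189
p(3.14189) = -2.85252
z₃ = 3.14189 − (-2.85252)·(3.14189 − 3.60000) / (-2.85252 − 10.59823) = 3.14189 − (1.30678)/(-13.45075) = 3.23904
p(3.23904) = -0.49081
z₄ = 3.23904 − (-0.49081)·(3.23904 − 3.14189) / (-0.49081 − (-2.85252)) = 3.23904 − (-0.04768)/(2.36171) = 3.25923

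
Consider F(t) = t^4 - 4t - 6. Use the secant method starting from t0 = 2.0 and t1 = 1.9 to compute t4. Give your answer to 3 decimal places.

1.924

F(2.0) = 2.00000, F(1.9) = -0.56790
t2 = 1.90000 − (-0.56790)·(1.90000 − 2.00000) / (-0.56790 − 2.00000) = 1.90000 − (0.05679)/(-2.56790) = 1.92212
F(1.92212) = -0.03893
t3 = 1.92212 − (-0.03893)·(1.92212 − 1.90000) / (-0.03893 − (-0.56790)) = 1.92212 − (-0.00086)/(0.52897) = 1.92374
F(1.92374) = 0.00085
t4 = 1.92374 − 0.00085·(1.92374 − 1.92212) / (0.00085 − (-0.03893)) = 1.92374 − (0.00000)/(0.03978) = 1.92371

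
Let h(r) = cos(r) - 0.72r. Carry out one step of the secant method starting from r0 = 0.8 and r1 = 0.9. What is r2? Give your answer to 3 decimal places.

0.882

h(0.8) = 0.12071, h(0.9) = -0.02639
r2 = 0.90000 − (-0.02639)·(0.90000 − 0.80000) / (-0.02639 − 0.12071) = 0.90000 − (-0.00264)/(-0.14710) = 0.88206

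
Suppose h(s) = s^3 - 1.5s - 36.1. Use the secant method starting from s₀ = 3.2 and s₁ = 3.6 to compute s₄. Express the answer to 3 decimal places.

h(3.2) = -8.13200, h(3.6) = 5.15600
s₂ = 3.60000 − 5.15600·(3.60000 − 3.20000) / (5.15600 − (-8.13200)) = 3.60000 − (2.06240)/(13.28800) = 3.44479
h(3.44479) = -0.38924
s₃ = 3.44479 − (-0.38924)·(3.44479 − 3.60000) / (-0.38924 − 5.15600) = 3.44479 − (0.06041)/(-5.54524) = 3.45569
h(3.45569) = -0.01651
s₄ = 3.45569 − (-0.01651)·(3.45569 − 3.44479) / (-0.01651 − (-0.38924)) = 3.45569 − (-0.00018)/(0.37273) = 3.45617

3.456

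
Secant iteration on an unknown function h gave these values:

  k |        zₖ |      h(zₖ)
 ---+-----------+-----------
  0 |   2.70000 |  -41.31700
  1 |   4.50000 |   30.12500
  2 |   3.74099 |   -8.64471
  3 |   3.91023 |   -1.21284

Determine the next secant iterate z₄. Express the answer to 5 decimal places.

z₄ = 3.91023 − (-1.21284)·(3.91023 − 3.74099) / (-1.21284 − (-8.64471))
   = 3.91023 − (-0.2052610)/(7.4318700) = 3.9378490

3.93785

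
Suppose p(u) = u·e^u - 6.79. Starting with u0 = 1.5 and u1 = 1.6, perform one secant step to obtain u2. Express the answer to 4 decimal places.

1.5056

p(1.5) = -0.067466, p(1.6) = 1.134852
u2 = 1.600000 − 1.134852·(1.600000 − 1.500000) / (1.134852 − (-0.067466)) = 1.600000 − (0.113485)/(1.202318) = 1.505611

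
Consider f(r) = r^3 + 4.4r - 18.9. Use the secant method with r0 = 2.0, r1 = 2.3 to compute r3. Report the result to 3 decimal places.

f(2.0) = -2.10000, f(2.3) = 3.38700
r2 = 2.30000 − 3.38700·(2.30000 − 2.00000) / (3.38700 − (-2.10000)) = 2.30000 − (1.01610)/(5.48700) = 2.11482
f(2.11482) = -0.13639
r3 = 2.11482 − (-0.13639)·(2.11482 − 2.30000) / (-0.13639 − 3.38700) = 2.11482 − (0.02526)/(-3.52339) = 2.12199

2.122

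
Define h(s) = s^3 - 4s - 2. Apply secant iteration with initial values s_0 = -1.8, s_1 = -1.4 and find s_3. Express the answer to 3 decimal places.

-1.695

h(-1.8) = -0.63200, h(-1.4) = 0.85600
s_2 = -1.40000 − 0.85600·(-1.40000 − (-1.80000)) / (0.85600 − (-0.63200)) = -1.40000 − (0.34240)/(1.48800) = -1.63011
h(-1.63011) = 0.18883
s_3 = -1.63011 − 0.18883·(-1.63011 − (-1.40000)) / (0.18883 − 0.85600) = -1.63011 − (-0.04345)/(-0.66717) = -1.69523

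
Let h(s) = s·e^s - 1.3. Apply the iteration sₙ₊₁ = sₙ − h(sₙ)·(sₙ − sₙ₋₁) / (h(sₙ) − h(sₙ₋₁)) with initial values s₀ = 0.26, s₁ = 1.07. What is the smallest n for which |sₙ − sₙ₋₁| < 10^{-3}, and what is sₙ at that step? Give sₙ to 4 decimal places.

h(0.26) = -0.962798, h(1.07) = 1.819456
s₂ = 1.070000 − 1.819456·(0.810000)/(2.782254) = 0.540300;  |Δ| = 0.529700
h(0.540300) = -0.372563
s₃ = 0.540300 − (-0.372563)·(-0.529700)/(-2.192019) = 0.630330;  |Δ| = 0.090030
h(0.630330) = -0.116096
s₄ = 0.630330 − (-0.116096)·(0.090030)/(0.256467) = 0.671084;  |Δ| = 0.040754
h(0.671084) = 0.012879
s₅ = 0.671084 − 0.012879·(0.040754)/(0.128975) = 0.667014;  |Δ| = 0.004070
h(0.667014) = -0.000382
s₆ = 0.667014 − (-0.000382)·(-0.004070)/(-0.013261) = 0.667131;  |Δ| = 0.000117
|s₆ − s₅| = 0.000117 < 10^{-3}

n = 6, sₙ = 0.6671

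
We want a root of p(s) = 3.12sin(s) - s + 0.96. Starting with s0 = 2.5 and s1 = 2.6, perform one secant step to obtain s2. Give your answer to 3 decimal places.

p(2.5) = 0.32723, p(2.6) = -0.03164
s2 = 2.60000 − (-0.03164)·(2.60000 − 2.50000) / (-0.03164 − 0.32723) = 2.60000 − (-0.00316)/(-0.35887) = 2.59118

2.591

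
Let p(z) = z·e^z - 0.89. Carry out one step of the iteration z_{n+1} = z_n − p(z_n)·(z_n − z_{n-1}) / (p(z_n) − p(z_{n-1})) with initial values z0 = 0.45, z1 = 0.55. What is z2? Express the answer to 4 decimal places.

0.5244

p(0.45) = -0.184260, p(0.55) = 0.063289
z2 = 0.550000 − 0.063289·(0.550000 − 0.450000) / (0.063289 − (-0.184260)) = 0.550000 − (0.006329)/(0.247549) = 0.524434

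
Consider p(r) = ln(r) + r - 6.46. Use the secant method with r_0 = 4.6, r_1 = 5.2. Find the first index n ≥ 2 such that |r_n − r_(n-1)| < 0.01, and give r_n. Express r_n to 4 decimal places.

n = 3, r_n = 4.8757

p(4.6) = -0.333944, p(5.2) = 0.388659
r_2 = 5.200000 − 0.388659·(0.600000)/(0.722602) = 4.877284;  |Δ| = 0.322716
p(4.877284) = 0.001873
r_3 = 4.877284 − 0.001873·(-0.322716)/(-0.386786) = 4.875722;  |Δ| = 0.001563
|r_3 − r_2| = 0.001563 < 0.01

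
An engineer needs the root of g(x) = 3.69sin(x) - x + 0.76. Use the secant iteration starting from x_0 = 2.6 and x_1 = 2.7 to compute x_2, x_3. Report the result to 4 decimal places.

2.6146, 2.6149

g(2.6) = 0.062200, g(2.7) = -0.362968
x_2 = 2.700000 − (-0.362968)·(2.700000 − 2.600000) / (-0.362968 − 0.062200) = 2.700000 − (-0.036297)/(-0.425168) = 2.614630
g(2.614630) = 0.001111
x_3 = 2.614630 − 0.001111·(2.614630 − 2.700000) / (0.001111 − (-0.362968)) = 2.614630 − (-0.000095)/(0.364080) = 2.614890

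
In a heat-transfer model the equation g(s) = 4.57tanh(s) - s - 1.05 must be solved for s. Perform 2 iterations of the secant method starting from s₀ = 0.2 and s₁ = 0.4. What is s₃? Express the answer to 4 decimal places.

g(0.2) = -0.347995, g(0.4) = 0.286367
s₂ = 0.400000 − 0.286367·(0.400000 − 0.200000) / (0.286367 − (-0.347995)) = 0.400000 − (0.057273)/(0.634362) = 0.309715
g(0.309715) = 0.012097
s₃ = 0.309715 − 0.012097·(0.309715 − 0.400000) / (0.012097 − 0.286367) = 0.309715 − (-0.001092)/(-0.274269) = 0.305733

0.3057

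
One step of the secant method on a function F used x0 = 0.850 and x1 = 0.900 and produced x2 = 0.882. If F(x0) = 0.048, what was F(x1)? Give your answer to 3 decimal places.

-0.027

The secant line through (0.850, 0.048) and (0.900, F(x1)) crosses zero at x2 = 0.882.
So (0.850, 0.048), (0.900, F(x1)), (0.882, 0) are collinear:
F(x1) = 0.048 · (0.900 − 0.882) / (0.850 − 0.882) = 0.048 · (0.01800)/(-0.03200) = -0.02700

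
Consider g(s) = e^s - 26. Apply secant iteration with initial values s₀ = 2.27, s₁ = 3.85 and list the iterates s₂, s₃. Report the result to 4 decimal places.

g(2.27) = -16.320599, g(3.85) = 20.993063
s₂ = 3.850000 − 20.993063·(3.850000 − 2.270000) / (20.993063 − (-16.320599)) = 3.850000 − (33.169040)/(37.313662) = 2.961075
g(2.961075) = -6.681268
s₃ = 2.961075 − (-6.681268)·(2.961075 − 3.850000) / (-6.681268 − 20.993063) = 2.961075 − (5.939145)/(-27.674331) = 3.175684

2.9611, 3.1757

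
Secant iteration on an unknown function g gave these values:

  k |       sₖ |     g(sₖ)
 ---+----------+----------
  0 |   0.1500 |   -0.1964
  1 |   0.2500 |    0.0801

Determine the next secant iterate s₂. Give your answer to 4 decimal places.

0.2210

s₂ = 0.2500 − 0.0801·(0.2500 − 0.1500) / (0.0801 − (-0.1964))
   = 0.2500 − (0.008010)/(0.276500) = 0.221031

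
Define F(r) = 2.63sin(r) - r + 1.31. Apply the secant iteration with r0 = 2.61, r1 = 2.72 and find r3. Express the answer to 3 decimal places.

F(2.61) = 0.03317, F(2.72) = -0.33377
r2 = 2.72000 − (-0.33377)·(2.72000 − 2.61000) / (-0.33377 − 0.03317) = 2.72000 − (-0.03671)/(-0.36693) = 2.61994
F(2.61994) = 0.00062
r3 = 2.61994 − 0.00062·(2.61994 − 2.72000) / (0.00062 − (-0.33377)) = 2.61994 − (-0.00006)/(0.33438) = 2.62013

2.620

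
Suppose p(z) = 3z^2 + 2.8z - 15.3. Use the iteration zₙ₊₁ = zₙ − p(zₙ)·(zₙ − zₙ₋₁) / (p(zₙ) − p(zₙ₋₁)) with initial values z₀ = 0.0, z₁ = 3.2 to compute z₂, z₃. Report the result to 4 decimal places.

p(0.0) = -15.300000, p(3.2) = 24.380000
z₂ = 3.200000 − 24.380000·(3.200000 − 0.000000) / (24.380000 − (-15.300000)) = 3.200000 − (78.016000)/(39.680000) = 1.233871
p(1.233871) = -7.277849
z₃ = 1.233871 − (-7.277849)·(1.233871 − 3.200000) / (-7.277849 − 24.380000) = 1.233871 − (14.309189)/(-31.657849) = 1.685866

1.2339, 1.6859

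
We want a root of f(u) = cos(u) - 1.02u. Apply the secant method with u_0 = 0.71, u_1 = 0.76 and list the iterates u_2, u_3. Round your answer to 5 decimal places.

f(0.71) = 0.0341619, f(0.76) = -0.0503640
u_2 = 0.7600000 − (-0.0503640)·(0.7600000 − 0.7100000) / (-0.0503640 − 0.0341619) = 0.7600000 − (-0.0025182)/(-0.0845259) = 0.7302079
f(0.7302079) = 0.0002236
u_3 = 0.7302079 − 0.0002236·(0.7302079 − 0.7600000) / (0.0002236 − (-0.0503640)) = 0.7302079 − (-0.0000067)/(0.0505876) = 0.7303396

0.73021, 0.73034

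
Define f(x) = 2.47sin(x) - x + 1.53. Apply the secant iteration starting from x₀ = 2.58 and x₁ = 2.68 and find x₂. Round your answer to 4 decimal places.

2.6642

f(2.58) = 0.265361, f(2.68) = -0.049925
x₂ = 2.680000 − (-0.049925)·(2.680000 − 2.580000) / (-0.049925 − 0.265361) = 2.680000 − (-0.004992)/(-0.315286) = 2.664165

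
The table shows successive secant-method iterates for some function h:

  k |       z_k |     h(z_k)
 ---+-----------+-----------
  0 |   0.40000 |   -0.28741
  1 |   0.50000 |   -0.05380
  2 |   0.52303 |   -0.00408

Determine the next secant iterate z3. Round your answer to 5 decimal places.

0.52492

z3 = 0.52303 − (-0.00408)·(0.52303 − 0.50000) / (-0.00408 − (-0.05380))
   = 0.52303 − (-0.0000940)/(0.0497200) = 0.5249198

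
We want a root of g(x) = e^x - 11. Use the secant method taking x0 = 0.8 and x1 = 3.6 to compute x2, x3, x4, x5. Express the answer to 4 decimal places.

1.5148, 1.9345, 2.6563, 2.3366

g(0.8) = -8.774459, g(3.6) = 25.598234
x2 = 3.600000 − 25.598234·(3.600000 − 0.800000) / (25.598234 − (-8.774459)) = 3.600000 − (71.675056)/(34.372694) = 1.514768
g(1.514768) = -6.451636
x3 = 1.514768 − (-6.451636)·(1.514768 − 3.600000) / (-6.451636 − 25.598234) = 1.514768 − (13.453162)/(-32.049871) = 1.934525
g(1.934525) = -4.079246
x4 = 1.934525 − (-4.079246)·(1.934525 − 1.514768) / (-4.079246 − (-6.451636)) = 1.934525 − (-1.712293)/(2.372390) = 2.656283
g(2.656283) = 3.243252
x5 = 2.656283 − 3.243252·(2.656283 − 1.934525) / (3.243252 − (-4.079246)) = 2.656283 − (2.340845)/(7.322498) = 2.336605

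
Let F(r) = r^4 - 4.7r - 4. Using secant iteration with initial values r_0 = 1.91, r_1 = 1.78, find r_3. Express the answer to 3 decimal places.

1.896

F(1.91) = 0.33163, F(1.78) = -2.32724
r_2 = 1.78000 − (-2.32724)·(1.78000 − 1.91000) / (-2.32724 − 0.33163) = 1.78000 − (0.30254)/(-2.65888) = 1.89379
F(1.89379) = -0.03836
r_3 = 1.89379 − (-0.03836)·(1.89379 − 1.78000) / (-0.03836 − (-2.32724)) = 1.89379 − (-0.00436)/(2.28888) = 1.89569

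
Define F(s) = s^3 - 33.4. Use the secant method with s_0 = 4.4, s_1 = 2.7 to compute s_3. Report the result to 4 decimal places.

3.2513

F(4.4) = 51.784000, F(2.7) = -13.717000
s_2 = 2.700000 − (-13.717000)·(2.700000 − 4.400000) / (-13.717000 − 51.784000) = 2.700000 − (23.318900)/(-65.501000) = 3.056008
F(3.056008) = -4.859368
s_3 = 3.056008 − (-4.859368)·(3.056008 − 2.700000) / (-4.859368 − (-13.717000)) = 3.056008 − (-1.729975)/(8.857632) = 3.251317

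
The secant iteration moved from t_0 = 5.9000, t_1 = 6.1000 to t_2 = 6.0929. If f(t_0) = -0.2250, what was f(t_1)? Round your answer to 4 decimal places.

0.0083

The secant line through (5.9000, -0.2250) and (6.1000, f(t_1)) crosses zero at t_2 = 6.0929.
So (5.9000, -0.2250), (6.1000, f(t_1)), (6.0929, 0) are collinear:
f(t_1) = -0.2250 · (6.1000 − 6.0929) / (5.9000 − 6.0929) = -0.2250 · (0.007100)/(-0.192900) = 0.008281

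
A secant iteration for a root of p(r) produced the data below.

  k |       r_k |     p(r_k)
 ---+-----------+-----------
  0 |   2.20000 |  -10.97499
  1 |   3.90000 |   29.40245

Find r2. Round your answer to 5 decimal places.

r2 = 3.90000 − 29.40245·(3.90000 − 2.20000) / (29.40245 − (-10.97499))
   = 3.90000 − (49.9841650)/(40.3774400) = 2.6620769

2.66208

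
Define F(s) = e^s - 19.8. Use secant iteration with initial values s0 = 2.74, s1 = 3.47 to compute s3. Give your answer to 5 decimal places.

F(2.74) = -4.3130149, F(3.47) = 12.3367424
s2 = 3.4700000 − 12.3367424·(3.4700000 − 2.7400000) / (12.3367424 − (-4.3130149)) = 3.4700000 − (9.0058220)/(16.6497573) = 2.9291019
F(2.9291019) = -1.0891811
s3 = 2.9291019 − (-1.0891811)·(2.9291019 − 3.4700000) / (-1.0891811 − 12.3367424) = 2.9291019 − (0.5891360)/(-13.4259235) = 2.9729824

2.97298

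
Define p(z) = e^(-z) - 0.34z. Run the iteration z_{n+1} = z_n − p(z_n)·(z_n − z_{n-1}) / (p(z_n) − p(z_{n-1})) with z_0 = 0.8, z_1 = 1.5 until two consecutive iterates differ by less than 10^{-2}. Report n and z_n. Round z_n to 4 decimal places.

n = 4, z_n = 1.0398

p(0.8) = 0.177329, p(1.5) = -0.286870
z_2 = 1.500000 − (-0.286870)·(0.700000)/(-0.464199) = 1.067408;  |Δ| = 0.432592
p(1.067408) = -0.019020
z_3 = 1.067408 − (-0.019020)·(-0.432592)/(0.267850) = 1.036690;  |Δ| = 0.030718
p(1.036690) = 0.002152
z_4 = 1.036690 − 0.002152·(-0.030718)/(0.021172) = 1.039812;  |Δ| = 0.003122
|z_4 − z_3| = 0.003122 < 10^{-2}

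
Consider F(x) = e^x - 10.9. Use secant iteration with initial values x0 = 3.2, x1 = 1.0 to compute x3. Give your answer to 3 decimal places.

2.937

F(3.2) = 13.63253, F(1.0) = -8.18172
x2 = 1.00000 − (-8.18172)·(1.00000 − 3.20000) / (-8.18172 − 13.63253) = 1.00000 − (17.99978)/(-21.81425) = 1.82514
F(1.82514) = -4.69634
x3 = 1.82514 − (-4.69634)·(1.82514 − 1.00000) / (-4.69634 − (-8.18172)) = 1.82514 − (-3.87514)/(3.48537) = 2.93697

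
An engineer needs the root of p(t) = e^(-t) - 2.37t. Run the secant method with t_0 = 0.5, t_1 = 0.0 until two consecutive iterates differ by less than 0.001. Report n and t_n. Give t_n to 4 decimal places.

n = 4, t_n = 0.3096

p(0.5) = -0.578469, p(0.0) = 1.000000
t_2 = 0.000000 − 1.000000·(-0.500000)/(1.578469) = 0.316763;  |Δ| = 0.316763
p(0.316763) = -0.022224
t_3 = 0.316763 − (-0.022224)·(0.316763)/(-1.022224) = 0.309876;  |Δ| = 0.006887
p(0.309876) = -0.000868
t_4 = 0.309876 − (-0.000868)·(-0.006887)/(0.021355) = 0.309596;  |Δ| = 0.000280
|t_4 − t_3| = 0.000280 < 0.001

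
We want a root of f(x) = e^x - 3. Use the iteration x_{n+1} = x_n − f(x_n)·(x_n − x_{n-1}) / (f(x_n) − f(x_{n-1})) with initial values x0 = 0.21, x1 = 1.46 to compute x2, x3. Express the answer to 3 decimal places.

0.929, 1.069

f(0.21) = -1.76632, f(1.46) = 1.30596
x2 = 1.46000 − 1.30596·(1.46000 − 0.21000) / (1.30596 − (-1.76632)) = 1.46000 − (1.63245)/(3.07228) = 0.92865
f(0.92865) = -0.46890
x3 = 0.92865 − (-0.46890)·(0.92865 − 1.46000) / (-0.46890 − 1.30596) = 0.92865 − (0.24915)/(-1.77486) = 1.06903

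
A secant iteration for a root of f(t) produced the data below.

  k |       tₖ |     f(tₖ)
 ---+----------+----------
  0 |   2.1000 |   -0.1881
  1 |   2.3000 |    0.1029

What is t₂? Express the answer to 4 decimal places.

2.2293

t₂ = 2.3000 − 0.1029·(2.3000 − 2.1000) / (0.1029 − (-0.1881))
   = 2.3000 − (0.020580)/(0.291000) = 2.229278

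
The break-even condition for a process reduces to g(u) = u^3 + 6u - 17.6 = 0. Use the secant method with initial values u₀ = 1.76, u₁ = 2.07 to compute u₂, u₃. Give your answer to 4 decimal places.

g(1.76) = -1.588224, g(2.07) = 3.689743
u₂ = 2.070000 − 3.689743·(2.070000 − 1.760000) / (3.689743 − (-1.588224)) = 2.070000 − (1.143820)/(5.277967) = 1.853284
g(1.853284) = -0.114894
u₃ = 1.853284 − (-0.114894)·(1.853284 − 2.070000) / (-0.114894 − 3.689743) = 1.853284 − (0.024899)/(-3.804637) = 1.859828

1.8533, 1.8598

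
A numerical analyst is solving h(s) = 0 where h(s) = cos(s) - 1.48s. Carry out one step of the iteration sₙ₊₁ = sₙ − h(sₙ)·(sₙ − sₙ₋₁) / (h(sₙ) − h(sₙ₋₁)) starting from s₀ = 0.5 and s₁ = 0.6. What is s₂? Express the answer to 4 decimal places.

0.5687

h(0.5) = 0.137583, h(0.6) = -0.062664
s₂ = 0.600000 − (-0.062664)·(0.600000 − 0.500000) / (-0.062664 − 0.137583) = 0.600000 − (-0.006266)/(-0.200247) = 0.568706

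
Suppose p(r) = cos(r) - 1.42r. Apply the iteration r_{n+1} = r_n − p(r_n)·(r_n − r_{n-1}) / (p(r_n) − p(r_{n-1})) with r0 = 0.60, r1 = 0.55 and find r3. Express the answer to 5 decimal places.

p(0.60) = -0.0266644, p(0.55) = 0.0715245
r2 = 0.5500000 − 0.0715245·(0.5500000 − 0.6000000) / (0.0715245 − (-0.0266644)) = 0.5500000 − (-0.0035762)/(0.0981889) = 0.5864219
p(0.5864219) = 0.0002070
r3 = 0.5864219 − 0.0002070·(0.5864219 − 0.5500000) / (0.0002070 − 0.0715245) = 0.5864219 − (0.0000075)/(-0.0713175) = 0.5865276

0.58653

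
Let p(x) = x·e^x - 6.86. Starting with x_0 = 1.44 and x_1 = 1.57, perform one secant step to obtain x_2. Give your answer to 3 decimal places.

p(1.44) = -0.78220, p(1.57) = 0.68644
x_2 = 1.57000 − 0.68644·(1.57000 − 1.44000) / (0.68644 − (-0.78220)) = 1.57000 − (0.08924)/(1.46864) = 1.50924

1.509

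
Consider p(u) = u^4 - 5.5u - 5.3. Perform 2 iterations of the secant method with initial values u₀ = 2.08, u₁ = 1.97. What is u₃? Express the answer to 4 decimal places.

2.0113

p(2.08) = 1.977737, p(1.97) = -1.073615
u₂ = 1.970000 − (-1.073615)·(1.970000 − 2.080000) / (-1.073615 − 1.977737) = 1.970000 − (0.118098)/(-3.051352) = 2.008703
p(2.008703) = -0.067537
u₃ = 2.008703 − (-0.067537)·(2.008703 − 1.970000) / (-0.067537 − (-1.073615)) = 2.008703 − (-0.002614)/(1.006078) = 2.011302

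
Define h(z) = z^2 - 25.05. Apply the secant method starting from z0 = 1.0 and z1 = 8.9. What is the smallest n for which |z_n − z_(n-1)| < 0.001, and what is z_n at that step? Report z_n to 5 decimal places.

h(1.0) = -24.0500000, h(8.9) = 54.1600000
z2 = 8.9000000 − 54.1600000·(7.9000000)/(78.2100000) = 3.4292929;  |Δ| = 5.4707071
h(3.4292929) = -13.2899500
z3 = 3.4292929 − (-13.2899500)·(-5.4707071)/(-67.4499500) = 4.5072096;  |Δ| = 1.0779166
h(4.5072096) = -4.7350619
z4 = 4.5072096 − (-4.7350619)·(1.0779166)/(8.5548881) = 5.1038278;  |Δ| = 0.5966182
h(5.1038278) = 0.9990580
z5 = 5.1038278 − 0.9990580·(0.5966182)/(5.7341199) = 4.9998788;  |Δ| = 0.1039490
h(4.9998788) = -0.0512125
z6 = 4.9998788 − (-0.0512125)·(-0.1039490)/(-1.0502705) = 5.0049474;  |Δ| = 0.0050687
h(5.0049474) = -0.0005012
z7 = 5.0049474 − (-0.0005012)·(0.0050687)/(0.0507113) = 5.0049975;  |Δ| = 0.0000501
|z7 − z6| = 0.0000501 < 0.001

n = 7, z_n = 5.00500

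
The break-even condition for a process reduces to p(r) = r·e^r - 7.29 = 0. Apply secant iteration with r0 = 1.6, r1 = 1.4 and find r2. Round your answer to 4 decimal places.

p(1.6) = 0.634852, p(1.4) = -1.612720
r2 = 1.400000 − (-1.612720)·(1.400000 − 1.600000) / (-1.612720 − 0.634852) = 1.400000 − (0.322544)/(-2.247572) = 1.543508

1.5435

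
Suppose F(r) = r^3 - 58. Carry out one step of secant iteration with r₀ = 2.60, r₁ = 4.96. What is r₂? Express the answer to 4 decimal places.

3.5134

F(2.60) = -40.424000, F(4.96) = 64.023936
r₂ = 4.960000 − 64.023936·(4.960000 − 2.600000) / (64.023936 − (-40.424000)) = 4.960000 − (151.096489)/(104.447936) = 3.513380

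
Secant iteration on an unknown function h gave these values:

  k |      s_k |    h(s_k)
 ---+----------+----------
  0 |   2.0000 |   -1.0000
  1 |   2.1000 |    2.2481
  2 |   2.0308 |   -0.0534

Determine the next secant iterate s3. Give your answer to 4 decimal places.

2.0324

s3 = 2.0308 − (-0.0534)·(2.0308 − 2.1000) / (-0.0534 − 2.2481)
   = 2.0308 − (0.003695)/(-2.301500) = 2.032406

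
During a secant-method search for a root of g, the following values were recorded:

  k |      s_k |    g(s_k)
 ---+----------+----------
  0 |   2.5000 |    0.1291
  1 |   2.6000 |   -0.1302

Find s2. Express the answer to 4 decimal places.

2.5498

s2 = 2.6000 − (-0.1302)·(2.6000 − 2.5000) / (-0.1302 − 0.1291)
   = 2.6000 − (-0.013020)/(-0.259300) = 2.549788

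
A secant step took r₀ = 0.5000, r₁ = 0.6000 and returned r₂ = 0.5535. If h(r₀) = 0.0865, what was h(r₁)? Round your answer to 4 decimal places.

-0.0752

The secant line through (0.5000, 0.0865) and (0.6000, h(r₁)) crosses zero at r₂ = 0.5535.
So (0.5000, 0.0865), (0.6000, h(r₁)), (0.5535, 0) are collinear:
h(r₁) = 0.0865 · (0.6000 − 0.5535) / (0.5000 − 0.5535) = 0.0865 · (0.046500)/(-0.053500) = -0.075182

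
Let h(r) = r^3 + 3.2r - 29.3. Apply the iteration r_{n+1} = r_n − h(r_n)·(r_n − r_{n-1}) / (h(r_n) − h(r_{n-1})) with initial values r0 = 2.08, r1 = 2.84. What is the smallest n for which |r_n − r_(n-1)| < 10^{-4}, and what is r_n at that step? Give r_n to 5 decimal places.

h(2.08) = -13.6450880, h(2.84) = 2.6943040
r2 = 2.8400000 − 2.6943040·(0.7600000)/(16.3393920) = 2.7146789;  |Δ| = 0.1253211
h(2.7146789) = -0.6072522
r3 = 2.7146789 − (-0.6072522)·(-0.1253211)/(-3.3015562) = 2.7377291;  |Δ| = 0.0230502
h(2.7377291) = -0.0195482
r4 = 2.7377291 − (-0.0195482)·(0.0230502)/(0.5877040) = 2.7384958;  |Δ| = 0.0007667
h(2.7384958) = 0.0001496
r5 = 2.7384958 − 0.0001496·(0.0007667)/(0.0196978) = 2.7384899;  |Δ| = 0.0000058
|r5 − r4| = 0.0000058 < 10^{-4}

n = 5, r_n = 2.73849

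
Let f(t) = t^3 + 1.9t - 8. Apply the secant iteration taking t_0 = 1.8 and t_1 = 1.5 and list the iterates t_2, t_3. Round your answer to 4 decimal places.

f(1.8) = 1.252000, f(1.5) = -1.775000
t_2 = 1.500000 − (-1.775000)·(1.500000 − 1.800000) / (-1.775000 − 1.252000) = 1.500000 − (0.532500)/(-3.027000) = 1.675917
f(1.675917) = -0.108616
t_3 = 1.675917 − (-0.108616)·(1.675917 − 1.500000) / (-0.108616 − (-1.775000)) = 1.675917 − (-0.019107)/(1.666384) = 1.687383

1.6759, 1.6874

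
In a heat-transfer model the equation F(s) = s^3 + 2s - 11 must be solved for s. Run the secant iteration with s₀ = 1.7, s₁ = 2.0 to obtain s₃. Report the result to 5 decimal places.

1.92603

F(1.7) = -2.6870000, F(2.0) = 1.0000000
s₂ = 2.0000000 − 1.0000000·(2.0000000 − 1.7000000) / (1.0000000 − (-2.6870000)) = 2.0000000 − (0.3000000)/(3.6870000) = 1.9186330
F(1.9186330) = -0.0999527
s₃ = 1.9186330 − (-0.0999527)·(1.9186330 − 2.0000000) / (-0.0999527 − 1.0000000) = 1.9186330 − (0.0081328)/(-1.0999527) = 1.9260269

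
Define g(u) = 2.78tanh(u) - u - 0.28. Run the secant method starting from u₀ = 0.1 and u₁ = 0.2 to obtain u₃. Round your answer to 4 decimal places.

0.1594

g(0.1) = -0.102923, g(0.2) = 0.068703
u₂ = 0.200000 − 0.068703·(0.200000 − 0.100000) / (0.068703 − (-0.102923)) = 0.200000 − (0.006870)/(0.171626) = 0.159969
g(0.159969) = 0.000990
u₃ = 0.159969 − 0.000990·(0.159969 − 0.200000) / (0.000990 − 0.068703) = 0.159969 − (-0.000040)/(-0.067713) = 0.159384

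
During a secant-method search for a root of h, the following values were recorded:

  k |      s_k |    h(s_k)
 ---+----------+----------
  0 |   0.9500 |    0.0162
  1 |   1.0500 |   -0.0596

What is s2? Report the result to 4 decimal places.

s2 = 1.0500 − (-0.0596)·(1.0500 − 0.9500) / (-0.0596 − 0.0162)
   = 1.0500 − (-0.005960)/(-0.075800) = 0.971372

0.9714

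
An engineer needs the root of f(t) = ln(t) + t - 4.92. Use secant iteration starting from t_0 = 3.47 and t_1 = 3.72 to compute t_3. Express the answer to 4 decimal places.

f(3.47) = -0.205845, f(3.72) = 0.113724
t_2 = 3.720000 − 0.113724·(3.720000 − 3.470000) / (0.113724 − (-0.205845)) = 3.720000 − (0.028431)/(0.319569) = 3.631034
f(3.631034) = 0.000551
t_3 = 3.631034 − 0.000551·(3.631034 − 3.720000) / (0.000551 − 0.113724) = 3.631034 − (-0.000049)/(-0.113173) = 3.630600

3.6306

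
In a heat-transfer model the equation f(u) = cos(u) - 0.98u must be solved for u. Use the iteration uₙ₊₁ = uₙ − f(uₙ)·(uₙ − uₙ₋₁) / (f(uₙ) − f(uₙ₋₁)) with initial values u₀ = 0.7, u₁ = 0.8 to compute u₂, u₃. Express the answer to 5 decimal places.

f(0.7) = 0.0788422, f(0.8) = -0.0872933
u₂ = 0.8000000 − (-0.0872933)·(0.8000000 − 0.7000000) / (-0.0872933 − 0.0788422) = 0.8000000 − (-0.0087293)/(-0.1661355) = 0.7474566
f(0.7474566) = 0.0009128
u₃ = 0.7474566 − 0.0009128·(0.7474566 − 0.8000000) / (0.0009128 − (-0.0872933)) = 0.7474566 − (-0.0000480)/(0.0882061) = 0.7480003

0.74746, 0.74800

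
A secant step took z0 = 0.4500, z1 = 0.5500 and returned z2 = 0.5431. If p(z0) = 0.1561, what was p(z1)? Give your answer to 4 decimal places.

-0.0116

The secant line through (0.4500, 0.1561) and (0.5500, p(z1)) crosses zero at z2 = 0.5431.
So (0.4500, 0.1561), (0.5500, p(z1)), (0.5431, 0) are collinear:
p(z1) = 0.1561 · (0.5500 − 0.5431) / (0.4500 − 0.5431) = 0.1561 · (0.006900)/(-0.093100) = -0.011569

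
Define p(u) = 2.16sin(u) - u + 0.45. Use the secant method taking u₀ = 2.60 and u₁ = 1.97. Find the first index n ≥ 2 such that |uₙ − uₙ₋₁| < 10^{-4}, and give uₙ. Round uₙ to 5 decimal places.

p(2.60) = -1.0365170, p(1.97) = 0.4701609
u₂ = 1.9700000 − 0.4701609·(-0.6300000)/(1.5066780) = 2.1665924;  |Δ| = 0.1965924
p(2.1665924) = 0.0712441
u₃ = 2.1665924 − 0.0712441·(0.1965924)/(-0.3989169) = 2.2017025;  |Δ| = 0.0351102
p(2.2017025) = -0.0075170
u₄ = 2.2017025 − (-0.0075170)·(0.0351102)/(-0.0787611) = 2.1983516;  |Δ| = 0.0033509
p(2.1983516) = 0.0000937
u₅ = 2.1983516 − 0.0000937·(-0.0033509)/(0.0076107) = 2.1983928;  |Δ| = 0.0000412
|u₅ − u₄| = 0.0000412 < 10^{-4}

n = 5, uₙ = 2.19839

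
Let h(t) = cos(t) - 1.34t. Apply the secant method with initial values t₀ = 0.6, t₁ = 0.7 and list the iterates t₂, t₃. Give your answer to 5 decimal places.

h(0.6) = 0.0213356, h(0.7) = -0.1731578
t₂ = 0.7000000 − (-0.1731578)·(0.7000000 − 0.6000000) / (-0.1731578 − 0.0213356) = 0.7000000 − (-0.0173158)/(-0.1944934) = 0.6109698
h(0.6109698) = 0.0003925
t₃ = 0.6109698 − 0.0003925·(0.6109698 − 0.7000000) / (0.0003925 − (-0.1731578)) = 0.6109698 − (-0.0000349)/(0.1735503) = 0.6111712

0.61097, 0.61117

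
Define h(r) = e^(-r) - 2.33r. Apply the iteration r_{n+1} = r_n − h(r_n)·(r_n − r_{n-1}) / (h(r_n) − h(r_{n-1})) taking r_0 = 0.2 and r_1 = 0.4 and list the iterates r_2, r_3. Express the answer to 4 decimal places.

0.3148, 0.3136

h(0.2) = 0.352731, h(0.4) = -0.261680
r_2 = 0.400000 − (-0.261680)·(0.400000 − 0.200000) / (-0.261680 − 0.352731) = 0.400000 − (-0.052336)/(-0.614411) = 0.314819
h(0.314819) = -0.003608
r_3 = 0.314819 − (-0.003608)·(0.314819 − 0.400000) / (-0.003608 − (-0.261680)) = 0.314819 − (0.000307)/(0.258072) = 0.313628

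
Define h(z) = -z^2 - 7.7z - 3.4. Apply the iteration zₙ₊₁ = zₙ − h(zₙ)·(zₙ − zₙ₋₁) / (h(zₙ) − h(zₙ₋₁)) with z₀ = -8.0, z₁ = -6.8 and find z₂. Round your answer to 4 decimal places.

h(-8.0) = -5.800000, h(-6.8) = 2.720000
z₂ = -6.800000 − 2.720000·(-6.800000 − (-8.000000)) / (2.720000 − (-5.800000)) = -6.800000 − (3.264000)/(8.520000) = -7.183099

-7.1831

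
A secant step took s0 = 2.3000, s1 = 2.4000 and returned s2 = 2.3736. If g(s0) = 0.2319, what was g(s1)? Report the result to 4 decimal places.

-0.0832

The secant line through (2.3000, 0.2319) and (2.4000, g(s1)) crosses zero at s2 = 2.3736.
So (2.3000, 0.2319), (2.4000, g(s1)), (2.3736, 0) are collinear:
g(s1) = 0.2319 · (2.4000 − 2.3736) / (2.3000 − 2.3736) = 0.2319 · (0.026400)/(-0.073600) = -0.083182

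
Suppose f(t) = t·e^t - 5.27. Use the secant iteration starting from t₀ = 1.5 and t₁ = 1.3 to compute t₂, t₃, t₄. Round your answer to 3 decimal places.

f(1.5) = 1.45253, f(1.3) = -0.49991
t₂ = 1.30000 − (-0.49991)·(1.30000 − 1.50000) / (-0.49991 − 1.45253) = 1.30000 − (0.09998)/(-1.95245) = 1.35121
f(1.35121) = -0.05151
t₃ = 1.35121 − (-0.05151)·(1.35121 − 1.30000) / (-0.05151 − (-0.49991)) = 1.35121 − (-0.00264)/(0.44841) = 1.35709
f(1.35709) = 0.00213
t₄ = 1.35709 − 0.00213·(1.35709 − 1.35121) / (0.00213 − (-0.05151)) = 1.35709 − (0.00001)/(0.05364) = 1.35686

1.351, 1.357, 1.357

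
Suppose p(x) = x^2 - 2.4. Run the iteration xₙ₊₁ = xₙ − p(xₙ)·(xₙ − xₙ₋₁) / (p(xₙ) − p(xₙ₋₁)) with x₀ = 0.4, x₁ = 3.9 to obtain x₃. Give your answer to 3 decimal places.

p(0.4) = -2.24000, p(3.9) = 12.81000
x₂ = 3.90000 − 12.81000·(3.90000 − 0.40000) / (12.81000 − (-2.24000)) = 3.90000 − (44.83500)/(15.05000) = 0.92093
p(0.92093) = -1.55189
x₃ = 0.92093 − (-1.55189)·(0.92093 − 3.90000) / (-1.55189 − 12.81000) = 0.92093 − (4.62318)/(-14.36189) = 1.24284

1.243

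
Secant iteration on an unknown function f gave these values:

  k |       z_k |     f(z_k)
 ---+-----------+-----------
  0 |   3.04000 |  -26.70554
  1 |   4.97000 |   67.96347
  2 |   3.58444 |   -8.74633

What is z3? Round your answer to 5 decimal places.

3.74242

z3 = 3.58444 − (-8.74633)·(3.58444 − 4.97000) / (-8.74633 − 67.96347)
   = 3.58444 − (12.1185650)/(-76.7098000) = 3.7424194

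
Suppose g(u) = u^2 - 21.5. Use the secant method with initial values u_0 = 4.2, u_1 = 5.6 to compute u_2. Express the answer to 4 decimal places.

4.5939

g(4.2) = -3.860000, g(5.6) = 9.860000
u_2 = 5.600000 − 9.860000·(5.600000 − 4.200000) / (9.860000 − (-3.860000)) = 5.600000 − (13.804000)/(13.720000) = 4.593878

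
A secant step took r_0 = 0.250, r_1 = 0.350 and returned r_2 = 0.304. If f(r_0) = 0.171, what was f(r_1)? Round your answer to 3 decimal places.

The secant line through (0.250, 0.171) and (0.350, f(r_1)) crosses zero at r_2 = 0.304.
So (0.250, 0.171), (0.350, f(r_1)), (0.304, 0) are collinear:
f(r_1) = 0.171 · (0.350 − 0.304) / (0.250 − 0.304) = 0.171 · (0.04600)/(-0.05400) = -0.14567

-0.146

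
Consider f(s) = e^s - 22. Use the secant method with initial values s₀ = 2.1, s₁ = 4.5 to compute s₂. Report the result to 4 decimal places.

f(2.1) = -13.833830, f(4.5) = 68.017131
s₂ = 4.500000 − 68.017131·(4.500000 − 2.100000) / (68.017131 − (-13.833830)) = 4.500000 − (163.241115)/(81.850961) = 2.505630

2.5056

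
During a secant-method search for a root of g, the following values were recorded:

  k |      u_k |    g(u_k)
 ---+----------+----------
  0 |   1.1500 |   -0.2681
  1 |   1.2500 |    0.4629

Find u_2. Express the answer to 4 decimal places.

1.1867

u_2 = 1.2500 − 0.4629·(1.2500 − 1.1500) / (0.4629 − (-0.2681))
   = 1.2500 − (0.046290)/(0.731000) = 1.186676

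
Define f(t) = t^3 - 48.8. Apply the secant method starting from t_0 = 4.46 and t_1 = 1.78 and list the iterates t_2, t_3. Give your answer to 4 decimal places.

f(4.46) = 39.916536, f(1.78) = -43.160248
t_2 = 1.780000 − (-43.160248)·(1.780000 − 4.460000) / (-43.160248 − 39.916536) = 1.780000 − (115.669465)/(-83.076784) = 3.172320
f(3.172320) = -16.874997
t_3 = 3.172320 − (-16.874997)·(3.172320 − 1.780000) / (-16.874997 − (-43.160248)) = 3.172320 − (-23.495395)/(26.285251) = 4.066182

3.1723, 4.0662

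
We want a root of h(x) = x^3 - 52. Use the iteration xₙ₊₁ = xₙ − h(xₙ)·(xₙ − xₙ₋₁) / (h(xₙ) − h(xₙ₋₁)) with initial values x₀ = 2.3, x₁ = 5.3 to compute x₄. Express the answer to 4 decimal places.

h(2.3) = -39.833000, h(5.3) = 96.877000
x₂ = 5.300000 − 96.877000·(5.300000 − 2.300000) / (96.877000 − (-39.833000)) = 5.300000 − (290.631000)/(136.710000) = 3.174106
h(3.174106) = -20.021051
x₃ = 3.174106 − (-20.021051)·(3.174106 − 5.300000) / (-20.021051 − 96.877000) = 3.174106 − (42.562637)/(-116.898051) = 3.538206
h(3.538206) = -7.705537
x₄ = 3.538206 − (-7.705537)·(3.538206 − 3.174106) / (-7.705537 − (-20.021051)) = 3.538206 − (-2.805590)/(12.315514) = 3.766016

3.7660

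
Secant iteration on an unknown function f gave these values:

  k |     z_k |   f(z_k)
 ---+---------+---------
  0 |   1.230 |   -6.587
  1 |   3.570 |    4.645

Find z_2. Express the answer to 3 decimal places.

2.602

z_2 = 3.570 − 4.645·(3.570 − 1.230) / (4.645 − (-6.587))
   = 3.570 − (10.86930)/(11.23200) = 2.60229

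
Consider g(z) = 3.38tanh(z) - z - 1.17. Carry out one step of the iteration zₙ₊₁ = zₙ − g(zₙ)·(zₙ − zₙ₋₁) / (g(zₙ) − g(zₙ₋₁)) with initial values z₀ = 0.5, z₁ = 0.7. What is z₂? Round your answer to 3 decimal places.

0.577

g(0.5) = -0.10804, g(0.7) = 0.17276
z₂ = 0.70000 − 0.17276·(0.70000 − 0.50000) / (0.17276 − (-0.10804)) = 0.70000 − (0.03455)/(0.28081) = 0.57695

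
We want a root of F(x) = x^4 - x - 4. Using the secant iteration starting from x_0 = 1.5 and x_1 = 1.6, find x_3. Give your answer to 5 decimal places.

1.53360

F(1.5) = -0.4375000, F(1.6) = 0.9536000
x_2 = 1.6000000 − 0.9536000·(1.6000000 − 1.5000000) / (0.9536000 − (-0.4375000)) = 1.6000000 − (0.0953600)/(1.3911000) = 1.5314499
F(1.5314499) = -0.0308354
x_3 = 1.5314499 − (-0.0308354)·(1.5314499 − 1.6000000) / (-0.0308354 − 0.9536000) = 1.5314499 − (0.0021138)/(-0.9844354) = 1.5335971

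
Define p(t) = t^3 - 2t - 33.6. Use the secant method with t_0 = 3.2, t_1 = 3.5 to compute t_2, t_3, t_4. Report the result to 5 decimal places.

p(3.2) = -7.2320000, p(3.5) = 2.2750000
t_2 = 3.5000000 − 2.2750000·(3.5000000 − 3.2000000) / (2.2750000 − (-7.2320000)) = 3.5000000 − (0.6825000)/(9.5070000) = 3.4282108
p(3.4282108) = -0.1659312
t_3 = 3.4282108 − (-0.1659312)·(3.4282108 − 3.5000000) / (-0.1659312 − 2.2750000) = 3.4282108 − (0.0119121)/(-2.4409312) = 3.4330909
p(3.4330909) = -0.0033832
t_4 = 3.4330909 − (-0.0033832)·(3.4330909 − 3.4282108) / (-0.0033832 − (-0.1659312)) = 3.4330909 − (-0.0000165)/(0.1625480) = 3.4331925

3.42821, 3.43309, 3.43319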